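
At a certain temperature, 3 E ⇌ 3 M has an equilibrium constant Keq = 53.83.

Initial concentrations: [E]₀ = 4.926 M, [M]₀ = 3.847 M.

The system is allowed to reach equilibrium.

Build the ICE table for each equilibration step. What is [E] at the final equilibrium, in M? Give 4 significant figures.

Q₀ = 0.4763 vs Keq = 53.83 ⇒ Q<K, forward
Step 1:
                    E           M
  Initial       4.926       3.847
  Change       -3.089       3.089
  Equil         1.837       6.936
  solve Keq expr → x = 1.03; check Q = 53.83

[E]_eq = 1.837 M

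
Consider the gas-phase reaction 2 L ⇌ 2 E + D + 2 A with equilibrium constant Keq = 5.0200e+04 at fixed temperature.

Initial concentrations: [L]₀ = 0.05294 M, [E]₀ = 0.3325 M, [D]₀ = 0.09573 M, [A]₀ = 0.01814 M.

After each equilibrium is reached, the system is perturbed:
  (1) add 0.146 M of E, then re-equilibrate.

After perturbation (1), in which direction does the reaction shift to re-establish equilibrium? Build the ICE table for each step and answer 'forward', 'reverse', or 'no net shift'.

Q₀ = 0.001243 vs Keq = 5.0200e+04 ⇒ Q<K, forward
Step 1:
                  L         E         D         A
  Initial   0.05294    0.3325   0.09573   0.01814
  Change    -0.0529    0.0529   0.02645    0.0529
  Equil   4.2711e-05    0.3854    0.1222   0.07104
  solve Keq expr → x = 0.02645; check Q = 5.0200e+04
Then add 0.146 M of E.
Step 2:
                  L         E         D         A
  Initial 4.2711e-05    0.5314    0.1222   0.07104
  Change  1.6163e-05 -1.6163e-05 -8.0816e-06 -1.6163e-05
  Equil   5.8874e-05    0.5314    0.1222   0.07102
  solve Keq expr → x = -8.0816e-06; check Q = 5.0200e+04

Direction: reverse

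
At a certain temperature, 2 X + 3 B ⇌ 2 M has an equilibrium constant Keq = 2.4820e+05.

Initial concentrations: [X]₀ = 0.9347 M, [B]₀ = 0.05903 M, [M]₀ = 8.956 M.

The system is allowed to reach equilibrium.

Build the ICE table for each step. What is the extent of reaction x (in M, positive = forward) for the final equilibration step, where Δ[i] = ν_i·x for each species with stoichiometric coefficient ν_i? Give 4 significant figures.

x = -0.004098 M

Q₀ = 4.4634e+05 vs Keq = 2.4820e+05 ⇒ Q>K, reverse
Step 1:
                    X           B           M
  Initial      0.9347     0.05903       8.956
  Change     0.008196     0.01229   -0.008196
  Equil        0.9429     0.07132       8.948
  solve Keq expr → x = -0.004098; check Q = 2.4820e+05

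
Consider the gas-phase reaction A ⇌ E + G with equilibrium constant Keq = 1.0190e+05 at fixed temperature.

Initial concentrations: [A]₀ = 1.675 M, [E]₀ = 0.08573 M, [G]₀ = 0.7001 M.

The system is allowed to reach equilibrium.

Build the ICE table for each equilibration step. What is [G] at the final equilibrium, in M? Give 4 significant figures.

[G]_eq = 2.375 M

Q₀ = 0.03583 vs Keq = 1.0190e+05 ⇒ Q<K, forward
Step 1:
                    A           E           G
  Initial       1.675     0.08573      0.7001
  Change       -1.675       1.675       1.675
  Equil    4.1038e-05       1.761       2.375
  solve Keq expr → x = 1.675; check Q = 1.0190e+05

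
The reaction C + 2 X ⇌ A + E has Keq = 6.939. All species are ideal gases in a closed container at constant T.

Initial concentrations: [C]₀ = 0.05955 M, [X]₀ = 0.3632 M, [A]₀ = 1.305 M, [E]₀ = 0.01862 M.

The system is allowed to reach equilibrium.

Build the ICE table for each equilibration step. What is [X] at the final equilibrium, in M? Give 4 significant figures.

[X]_eq = 0.341 M

Q₀ = 3.093 vs Keq = 6.939 ⇒ Q<K, forward
Step 1:
                    C           X           A           E
  init        0.05955      0.3632       1.305     0.01862
  Δ          -0.01109    -0.02218     0.01109     0.01109
  eq          0.04846       0.341       1.316     0.02971
  solve Keq expr → x = 0.01109; check Q = 6.939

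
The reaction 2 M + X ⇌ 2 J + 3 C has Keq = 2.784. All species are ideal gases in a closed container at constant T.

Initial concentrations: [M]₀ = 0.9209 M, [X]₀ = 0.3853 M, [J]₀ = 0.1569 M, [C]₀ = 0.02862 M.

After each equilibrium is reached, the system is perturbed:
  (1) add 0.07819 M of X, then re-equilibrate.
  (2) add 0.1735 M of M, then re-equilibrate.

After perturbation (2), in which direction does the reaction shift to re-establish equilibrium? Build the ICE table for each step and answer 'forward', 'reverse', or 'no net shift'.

Direction: forward

Q₀ = 1.7662e-06 vs Keq = 2.784 ⇒ Q<K, forward
Step 1:
                    M           X           J           C
  init         0.9209      0.3853      0.1569     0.02862
  Δ           -0.4348     -0.2174      0.4348      0.6522
  eq           0.4861      0.1679      0.5917      0.6808
  solve Keq expr → x = 0.2174; check Q = 2.784
Then add 0.07819 M of X.
Step 2:
                    M           X           J           C
  init         0.4861      0.2461      0.5917      0.6808
  Δ          -0.02381     -0.0119     0.02381     0.03571
  eq           0.4623      0.2342      0.6155      0.7165
  solve Keq expr → x = 0.0119; check Q = 2.784
Then add 0.1735 M of M.
Step 3:
                    M           X           J           C
  init         0.6358      0.2342      0.6155      0.7165
  Δ          -0.04351    -0.02175     0.04351     0.06526
  eq           0.5923      0.2124       0.659      0.7818
  solve Keq expr → x = 0.02175; check Q = 2.784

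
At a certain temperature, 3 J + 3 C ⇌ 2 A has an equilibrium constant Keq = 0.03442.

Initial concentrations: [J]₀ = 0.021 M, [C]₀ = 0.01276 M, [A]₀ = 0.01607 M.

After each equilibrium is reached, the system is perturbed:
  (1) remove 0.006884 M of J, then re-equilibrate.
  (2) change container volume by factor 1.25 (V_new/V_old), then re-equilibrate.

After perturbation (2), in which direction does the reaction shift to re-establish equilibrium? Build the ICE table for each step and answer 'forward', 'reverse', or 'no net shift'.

Direction: reverse

Q₀ = 1.3422e+07 vs Keq = 0.03442 ⇒ Q>K, reverse
Step 1:
                    J           C           A
  Initial       0.021     0.01276     0.01607
  Change      0.02409     0.02409    -0.01606
  Equil       0.04509     0.03685  1.2562e-05
  solve Keq expr → x = -0.008029; check Q = 0.03442
Then remove 0.006884 M of J.
Step 2:
                    J           C           A
  Initial      0.0382     0.03685  1.2562e-05
  Change   4.1415e-06  4.1415e-06 -2.7610e-06
  Equil       0.03821     0.03685  9.8010e-06
  solve Keq expr → x = -1.3805e-06; check Q = 0.03442
Then change container volume by factor 1.25 (V_new/V_old).
Step 3:
                    J           C           A
  Initial     0.03057     0.02948  7.8408e-06
  Change   4.2308e-06  4.2308e-06 -2.8206e-06
  Equil       0.03057     0.02948  5.0202e-06
  solve Keq expr → x = -1.4103e-06; check Q = 0.03442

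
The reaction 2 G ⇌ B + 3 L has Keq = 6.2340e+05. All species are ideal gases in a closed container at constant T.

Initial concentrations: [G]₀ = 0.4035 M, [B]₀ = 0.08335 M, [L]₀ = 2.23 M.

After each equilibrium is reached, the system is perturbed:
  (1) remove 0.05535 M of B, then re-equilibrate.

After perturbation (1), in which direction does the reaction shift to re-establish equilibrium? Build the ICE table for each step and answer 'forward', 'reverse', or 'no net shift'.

Q₀ = 5.677 vs Keq = 6.2340e+05 ⇒ Q<K, forward
Step 1:
                    G           B           L
  I            0.4035     0.08335        2.23
  C           -0.4003      0.2001      0.6004
  E          0.003211      0.2835        2.83
  solve Keq expr → x = 0.2001; check Q = 6.2340e+05
Then remove 0.05535 M of B.
Step 2:
                    G           B           L
  I          0.003211      0.2281        2.83
  C       -3.2870e-04  1.6435e-04  4.9305e-04
  E          0.002883      0.2283       2.831
  solve Keq expr → x = 1.6435e-04; check Q = 6.2340e+05

Direction: forward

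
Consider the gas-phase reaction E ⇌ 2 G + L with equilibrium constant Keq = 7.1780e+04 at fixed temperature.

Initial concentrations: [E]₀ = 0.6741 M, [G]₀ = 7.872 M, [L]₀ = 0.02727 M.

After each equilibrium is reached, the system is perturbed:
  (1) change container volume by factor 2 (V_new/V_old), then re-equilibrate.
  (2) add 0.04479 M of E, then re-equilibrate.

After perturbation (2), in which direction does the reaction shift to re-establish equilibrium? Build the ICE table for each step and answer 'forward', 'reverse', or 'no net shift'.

Q₀ = 2.507 vs Keq = 7.1780e+04 ⇒ Q<K, forward
Step 1:
                  E         G         L
  I          0.6741     7.872   0.02727
  C         -0.6733     1.347    0.6733
  E       8.2938e-04     9.219    0.7005
  solve Keq expr → x = 0.6733; check Q = 7.1780e+04
Then change container volume by factor 2 (V_new/V_old).
Step 2:
                  E         G         L
  I       4.1469e-04     4.609    0.3503
  C       -3.1090e-04 6.2180e-04 3.1090e-04
  E       1.0379e-04      4.61    0.3506
  solve Keq expr → x = 3.1090e-04; check Q = 7.1780e+04
Then add 0.04479 M of E.
Step 3:
                  E         G         L
  I         0.04489      4.61    0.3506
  C        -0.04477   0.08954   0.04477
  E       1.2164e-04     4.699    0.3954
  solve Keq expr → x = 0.04477; check Q = 7.1780e+04

Direction: forward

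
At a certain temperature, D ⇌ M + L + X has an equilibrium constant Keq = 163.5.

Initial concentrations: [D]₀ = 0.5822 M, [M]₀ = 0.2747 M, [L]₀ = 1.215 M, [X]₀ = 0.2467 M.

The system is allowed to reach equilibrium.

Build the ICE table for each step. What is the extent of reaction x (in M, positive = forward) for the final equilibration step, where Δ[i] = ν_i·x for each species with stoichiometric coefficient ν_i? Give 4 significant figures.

Q₀ = 0.1414 vs Keq = 163.5 ⇒ Q<K, forward
Step 1:
                    D           M           L           X
  Initial      0.5822      0.2747       1.215      0.2467
  Change      -0.5746      0.5746      0.5746      0.5746
  Equil      0.007634      0.8493        1.79      0.8213
  solve Keq expr → x = 0.5746; check Q = 163.5

x = 0.5746 M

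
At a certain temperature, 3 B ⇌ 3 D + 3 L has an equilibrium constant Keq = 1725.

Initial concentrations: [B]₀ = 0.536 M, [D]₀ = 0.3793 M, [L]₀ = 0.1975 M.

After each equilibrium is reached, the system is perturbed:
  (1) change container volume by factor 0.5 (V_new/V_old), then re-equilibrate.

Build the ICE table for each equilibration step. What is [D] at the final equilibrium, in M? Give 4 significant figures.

Q₀ = 0.00273 vs Keq = 1725 ⇒ Q<K, forward
Step 1:
                  B         D         L
  I           0.536    0.3793    0.1975
  C         -0.4866    0.4866    0.4866
  E         0.04939    0.8659    0.6841
  solve Keq expr → x = 0.1622; check Q = 1725
Then change container volume by factor 0.5 (V_new/V_old).
Step 2:
                  B         D         L
  I         0.09879     1.732     1.368
  C         0.07891  -0.07891  -0.07891
  E          0.1777     1.653     1.289
  solve Keq expr → x = -0.0263; check Q = 1725

[D]_eq = 1.653 M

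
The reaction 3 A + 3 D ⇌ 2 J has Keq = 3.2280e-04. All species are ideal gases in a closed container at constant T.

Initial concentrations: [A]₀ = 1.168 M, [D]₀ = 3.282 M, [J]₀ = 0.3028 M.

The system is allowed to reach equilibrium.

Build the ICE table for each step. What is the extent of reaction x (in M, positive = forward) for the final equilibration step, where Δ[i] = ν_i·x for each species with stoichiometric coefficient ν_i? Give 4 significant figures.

x = -0.06059 M

Q₀ = 0.001628 vs Keq = 3.2280e-04 ⇒ Q>K, reverse
Step 1:
                  A         D         J
  init        1.168     3.282    0.3028
  Δ          0.1818    0.1818   -0.1212
  eq           1.35     3.464    0.1816
  solve Keq expr → x = -0.06059; check Q = 3.2280e-04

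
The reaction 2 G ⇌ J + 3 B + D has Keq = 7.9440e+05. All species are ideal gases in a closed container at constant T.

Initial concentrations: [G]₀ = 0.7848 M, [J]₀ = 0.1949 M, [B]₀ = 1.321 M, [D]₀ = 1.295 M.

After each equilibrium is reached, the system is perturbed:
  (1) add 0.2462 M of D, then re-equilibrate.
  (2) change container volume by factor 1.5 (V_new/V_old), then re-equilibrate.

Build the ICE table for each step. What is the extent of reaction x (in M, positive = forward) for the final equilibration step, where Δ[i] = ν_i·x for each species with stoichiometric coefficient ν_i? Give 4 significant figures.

x = 7.0954e-04 M

Q₀ = 0.9447 vs Keq = 7.9440e+05 ⇒ Q<K, forward
Step 1:
                    G           J           B           D
  init         0.7848      0.1949       1.321       1.295
  Δ           -0.7804      0.3902       1.171      0.3902
  eq         0.004382      0.5851       2.492       1.685
  solve Keq expr → x = 0.3902; check Q = 7.9440e+05
Then add 0.2462 M of D.
Step 2:
                    G           J           B           D
  init       0.004382      0.5851       2.492       1.931
  Δ        3.0707e-04 -1.5353e-04 -4.6060e-04 -1.5353e-04
  eq         0.004689       0.585       2.491       1.931
  solve Keq expr → x = -1.5353e-04; check Q = 7.9440e+05
Then change container volume by factor 1.5 (V_new/V_old).
Step 3:
                    G           J           B           D
  init       0.003126        0.39       1.661       1.288
  Δ         -0.001419  7.0954e-04    0.002129  7.0954e-04
  eq         0.001707      0.3907       1.663       1.288
  solve Keq expr → x = 7.0954e-04; check Q = 7.9440e+05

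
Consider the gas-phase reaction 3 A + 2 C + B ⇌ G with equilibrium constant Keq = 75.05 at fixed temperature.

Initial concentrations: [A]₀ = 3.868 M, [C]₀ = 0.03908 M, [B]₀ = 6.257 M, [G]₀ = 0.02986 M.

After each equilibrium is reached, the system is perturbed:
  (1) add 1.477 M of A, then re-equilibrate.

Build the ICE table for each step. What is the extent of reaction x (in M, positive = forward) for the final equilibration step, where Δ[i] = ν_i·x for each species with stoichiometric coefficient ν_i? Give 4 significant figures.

Q₀ = 0.054 vs Keq = 75.05 ⇒ Q<K, forward
Step 1:
                  A         C         B         G
  Initial     3.868   0.03908     6.257   0.02986
  Change   -0.05656  -0.03771  -0.01885   0.01885
  Equil       3.811  0.001371     6.238   0.04871
  solve Keq expr → x = 0.01885; check Q = 75.05
Then add 1.477 M of A.
Step 2:
                  A         C         B         G
  Initial     5.288  0.001371     6.238   0.04871
  Change  -7.9443e-04 -5.2962e-04 -2.6481e-04 2.6481e-04
  Equil       5.288 8.4124e-04     6.238   0.04898
  solve Keq expr → x = 2.6481e-04; check Q = 75.05

x = 2.6481e-04 M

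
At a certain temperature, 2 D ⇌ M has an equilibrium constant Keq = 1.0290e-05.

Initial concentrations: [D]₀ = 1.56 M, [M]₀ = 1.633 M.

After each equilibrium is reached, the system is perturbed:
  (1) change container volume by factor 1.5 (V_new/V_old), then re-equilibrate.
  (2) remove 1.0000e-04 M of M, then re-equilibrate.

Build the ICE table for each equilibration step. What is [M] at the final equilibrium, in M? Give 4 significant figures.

[M]_eq = 1.0649e-04 M

Q₀ = 0.671 vs Keq = 1.0290e-05 ⇒ Q>K, reverse
Step 1:
                    D           M
  I              1.56       1.633
  C             3.266      -1.633
  E             4.826  2.3961e-04
  solve Keq expr → x = -1.633; check Q = 1.0290e-05
Then change container volume by factor 1.5 (V_new/V_old).
Step 2:
                    D           M
  I             3.217  1.5974e-04
  C        1.0648e-04 -5.3239e-05
  E             3.217  1.0650e-04
  solve Keq expr → x = -5.3239e-05; check Q = 1.0290e-05
Then remove 1.0000e-04 M of M.
Step 3:
                    D           M
  I             3.217  6.5001e-06
  C       -1.9997e-04  9.9987e-05
  E             3.217  1.0649e-04
  solve Keq expr → x = 9.9987e-05; check Q = 1.0290e-05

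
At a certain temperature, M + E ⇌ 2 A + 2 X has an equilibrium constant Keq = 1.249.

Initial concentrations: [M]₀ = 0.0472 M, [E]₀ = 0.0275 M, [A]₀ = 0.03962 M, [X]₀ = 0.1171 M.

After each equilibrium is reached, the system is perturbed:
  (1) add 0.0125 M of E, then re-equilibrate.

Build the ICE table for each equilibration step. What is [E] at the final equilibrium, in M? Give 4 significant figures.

[E]_eq = 0.01176 M

Q₀ = 0.01658 vs Keq = 1.249 ⇒ Q<K, forward
Step 1:
                    M           E           A           X
  Initial      0.0472      0.0275     0.03962      0.1171
  Change     -0.02184    -0.02184     0.04368     0.04368
  Equil       0.02536    0.005662      0.0833      0.1608
  solve Keq expr → x = 0.02184; check Q = 1.249
Then add 0.0125 M of E.
Step 2:
                    M           E           A           X
  Initial     0.02536     0.01816      0.0833      0.1608
  Change    -0.006406   -0.006406     0.01281     0.01281
  Equil       0.01896     0.01176     0.09611      0.1736
  solve Keq expr → x = 0.006406; check Q = 1.249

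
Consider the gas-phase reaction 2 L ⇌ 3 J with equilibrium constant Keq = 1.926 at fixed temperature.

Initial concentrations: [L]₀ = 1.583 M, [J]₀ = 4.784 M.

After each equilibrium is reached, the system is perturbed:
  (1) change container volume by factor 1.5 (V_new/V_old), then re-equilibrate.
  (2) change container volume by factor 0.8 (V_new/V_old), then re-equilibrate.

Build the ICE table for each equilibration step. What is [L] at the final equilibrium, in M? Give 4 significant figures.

Q₀ = 43.69 vs Keq = 1.926 ⇒ Q>K, reverse
Step 1:
                    L           J
  Initial       1.583       4.784
  Change        1.451      -2.176
  Equil         3.034       2.608
  solve Keq expr → x = -0.7255; check Q = 1.926
Then change container volume by factor 1.5 (V_new/V_old).
Step 2:
                    L           J
  Initial       2.023       1.738
  Change      -0.1163      0.1745
  Equil         1.906       1.913
  solve Keq expr → x = 0.05817; check Q = 1.926
Then change container volume by factor 0.8 (V_new/V_old).
Step 3:
                    L           J
  Initial       2.383       2.391
  Change      0.08094     -0.1214
  Equil         2.464        2.27
  solve Keq expr → x = -0.04047; check Q = 1.926

[L]_eq = 2.464 M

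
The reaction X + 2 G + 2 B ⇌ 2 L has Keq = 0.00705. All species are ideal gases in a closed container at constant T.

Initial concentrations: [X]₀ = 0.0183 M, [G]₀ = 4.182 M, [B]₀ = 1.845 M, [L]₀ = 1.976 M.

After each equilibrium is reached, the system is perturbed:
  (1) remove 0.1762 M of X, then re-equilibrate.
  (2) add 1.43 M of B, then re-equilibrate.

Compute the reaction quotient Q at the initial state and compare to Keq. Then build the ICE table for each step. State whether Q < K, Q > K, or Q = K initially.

Q₀ = 3.584 vs Keq = 0.00705 ⇒ Q>K, reverse
Step 1:
                   X          G          B          L
  I           0.0183      4.182      1.845      1.976
  C            0.522      1.044      1.044     -1.044
  E           0.5403      5.226      2.889     0.9319
  solve Keq expr → x = -0.522; check Q = 0.00705
Then remove 0.1762 M of X.
Step 2:
                   X          G          B          L
  I           0.3641      5.226      2.889     0.9319
  C          0.04279    0.08559    0.08559   -0.08559
  E           0.4069      5.312      2.975     0.8463
  solve Keq expr → x = -0.04279; check Q = 0.00705
Then add 1.43 M of B.
Step 3:
                   X          G          B          L
  I           0.4069      5.312      4.405     0.8463
  C         -0.08966    -0.1793    -0.1793     0.1793
  E           0.3173      5.132      4.225      1.026
  solve Keq expr → x = 0.08966; check Q = 0.00705

Q₀ = 3.584; Q > K (proceeds reverse)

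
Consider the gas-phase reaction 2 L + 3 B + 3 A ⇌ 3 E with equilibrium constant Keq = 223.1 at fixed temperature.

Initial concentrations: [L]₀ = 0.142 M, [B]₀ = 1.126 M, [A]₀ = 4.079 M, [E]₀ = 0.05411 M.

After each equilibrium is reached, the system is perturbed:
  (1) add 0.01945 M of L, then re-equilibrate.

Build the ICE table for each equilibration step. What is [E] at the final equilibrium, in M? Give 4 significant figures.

[E]_eq = 0.2937 M

Q₀ = 8.1092e-05 vs Keq = 223.1 ⇒ Q<K, forward
Step 1:
                    L           B           A           E
  init          0.142       1.126       4.079     0.05411
  Δ           -0.1406     -0.2109     -0.2109      0.2109
  eq         0.001372      0.9151       3.868      0.2651
  solve Keq expr → x = 0.07031; check Q = 223.1
Then add 0.01945 M of L.
Step 2:
                    L           B           A           E
  init        0.02082      0.9151       3.868      0.2651
  Δ          -0.01912    -0.02869    -0.02869     0.02869
  eq         0.001698      0.8864       3.839      0.2937
  solve Keq expr → x = 0.009562; check Q = 223.1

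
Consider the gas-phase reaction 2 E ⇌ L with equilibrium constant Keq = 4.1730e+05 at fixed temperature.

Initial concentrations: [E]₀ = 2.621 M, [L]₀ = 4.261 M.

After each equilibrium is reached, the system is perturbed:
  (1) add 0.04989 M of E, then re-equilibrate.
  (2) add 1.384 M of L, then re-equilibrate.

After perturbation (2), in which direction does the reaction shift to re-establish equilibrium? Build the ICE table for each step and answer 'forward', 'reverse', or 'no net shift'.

Direction: reverse

Q₀ = 0.6203 vs Keq = 4.1730e+05 ⇒ Q<K, forward
Step 1:
                  E         L
  I           2.621     4.261
  C          -2.617     1.309
  E        0.003653      5.57
  solve Keq expr → x = 1.309; check Q = 4.1730e+05
Then add 0.04989 M of E.
Step 2:
                  E         L
  I         0.05354      5.57
  C        -0.04988   0.02494
  E        0.003662     5.595
  solve Keq expr → x = 0.02494; check Q = 4.1730e+05
Then add 1.384 M of L.
Step 3:
                  E         L
  I        0.003662     6.979
  C       4.2783e-04 -2.1391e-04
  E        0.004089     6.978
  solve Keq expr → x = -2.1391e-04; check Q = 4.1730e+05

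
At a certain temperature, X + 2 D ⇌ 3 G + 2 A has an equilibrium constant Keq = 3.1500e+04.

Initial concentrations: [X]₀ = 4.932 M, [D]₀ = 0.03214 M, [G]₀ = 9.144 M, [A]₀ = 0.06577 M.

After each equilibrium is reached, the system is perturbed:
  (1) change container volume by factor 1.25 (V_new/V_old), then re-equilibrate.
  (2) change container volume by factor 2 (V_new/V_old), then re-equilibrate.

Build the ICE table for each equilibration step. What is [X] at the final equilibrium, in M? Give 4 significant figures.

[X]_eq = 1.967 M

Q₀ = 649.2 vs Keq = 3.1500e+04 ⇒ Q<K, forward
Step 1:
                    X           D           G           A
  init          4.932     0.03214       9.144     0.06577
  Δ          -0.01284    -0.02568     0.03851     0.02568
  eq            4.919    0.006464       9.183     0.09145
  solve Keq expr → x = 0.01284; check Q = 3.1500e+04
Then change container volume by factor 1.25 (V_new/V_old).
Step 2:
                    X           D           G           A
  init          3.935    0.005171       7.346     0.07316
  Δ       -4.8873e-04 -9.7746e-04    0.001466  9.7746e-04
  eq            3.935    0.004194       7.347     0.07413
  solve Keq expr → x = 4.8873e-04; check Q = 3.1500e+04
Then change container volume by factor 2 (V_new/V_old).
Step 3:
                    X           D           G           A
  init          1.967    0.002097       3.674     0.03707
  Δ       -5.0941e-04   -0.001019    0.001528    0.001019
  eq            1.967    0.001078       3.675     0.03809
  solve Keq expr → x = 5.0941e-04; check Q = 3.1500e+04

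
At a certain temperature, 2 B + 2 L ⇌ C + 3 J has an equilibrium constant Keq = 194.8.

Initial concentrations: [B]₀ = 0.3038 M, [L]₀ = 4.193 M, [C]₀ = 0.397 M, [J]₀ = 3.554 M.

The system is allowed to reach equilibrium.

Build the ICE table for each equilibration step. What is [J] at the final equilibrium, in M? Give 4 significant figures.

[J]_eq = 3.865 M

Q₀ = 10.98 vs Keq = 194.8 ⇒ Q<K, forward
Step 1:
                    B           L           C           J
  init         0.3038       4.193       0.397       3.554
  Δ           -0.2072     -0.2072      0.1036      0.3108
  eq          0.09663       3.986      0.5006       3.865
  solve Keq expr → x = 0.1036; check Q = 194.8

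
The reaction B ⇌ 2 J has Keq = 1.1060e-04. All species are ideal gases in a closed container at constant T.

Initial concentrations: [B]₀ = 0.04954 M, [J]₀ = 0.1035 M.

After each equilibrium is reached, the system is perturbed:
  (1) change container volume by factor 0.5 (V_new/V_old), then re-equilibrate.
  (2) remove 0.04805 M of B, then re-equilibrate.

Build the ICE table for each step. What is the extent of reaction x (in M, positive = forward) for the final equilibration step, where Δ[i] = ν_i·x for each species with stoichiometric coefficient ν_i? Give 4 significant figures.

x = -2.9964e-04 M

Q₀ = 0.2162 vs Keq = 1.1060e-04 ⇒ Q>K, reverse
Step 1:
                  B         J
  init      0.04954    0.1035
  Δ         0.05009   -0.1002
  eq        0.09963   0.00332
  solve Keq expr → x = -0.05009; check Q = 1.1060e-04
Then change container volume by factor 0.5 (V_new/V_old).
Step 2:
                  B         J
  init       0.1993  0.006639
  Δ       9.6657e-04 -0.001933
  eq         0.2002  0.004706
  solve Keq expr → x = -9.6657e-04; check Q = 1.1060e-04
Then remove 0.04805 M of B.
Step 3:
                  B         J
  init       0.1522  0.004706
  Δ       2.9964e-04 -5.9929e-04
  eq         0.1525  0.004107
  solve Keq expr → x = -2.9964e-04; check Q = 1.1060e-04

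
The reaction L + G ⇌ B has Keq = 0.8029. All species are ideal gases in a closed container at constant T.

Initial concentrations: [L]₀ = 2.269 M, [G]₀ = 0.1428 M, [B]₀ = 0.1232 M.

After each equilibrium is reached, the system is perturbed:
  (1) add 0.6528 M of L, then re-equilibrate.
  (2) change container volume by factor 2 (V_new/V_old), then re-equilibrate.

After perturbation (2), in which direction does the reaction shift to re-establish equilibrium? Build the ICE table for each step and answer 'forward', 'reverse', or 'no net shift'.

Q₀ = 0.3802 vs Keq = 0.8029 ⇒ Q<K, forward
Step 1:
                  L         G         B
  I           2.269    0.1428    0.1232
  C        -0.04725  -0.04725   0.04725
  E           2.222   0.09555    0.1704
  solve Keq expr → x = 0.04725; check Q = 0.8029
Then add 0.6528 M of L.
Step 2:
                  L         G         B
  I           2.875   0.09555    0.1704
  C        -0.01485  -0.01485   0.01485
  E            2.86    0.0807    0.1853
  solve Keq expr → x = 0.01485; check Q = 0.8029
Then change container volume by factor 2 (V_new/V_old).
Step 3:
                  L         G         B
  I            1.43   0.04035   0.09265
  C         0.02108   0.02108  -0.02108
  E           1.451   0.06143   0.07157
  solve Keq expr → x = -0.02108; check Q = 0.8029

Direction: reverse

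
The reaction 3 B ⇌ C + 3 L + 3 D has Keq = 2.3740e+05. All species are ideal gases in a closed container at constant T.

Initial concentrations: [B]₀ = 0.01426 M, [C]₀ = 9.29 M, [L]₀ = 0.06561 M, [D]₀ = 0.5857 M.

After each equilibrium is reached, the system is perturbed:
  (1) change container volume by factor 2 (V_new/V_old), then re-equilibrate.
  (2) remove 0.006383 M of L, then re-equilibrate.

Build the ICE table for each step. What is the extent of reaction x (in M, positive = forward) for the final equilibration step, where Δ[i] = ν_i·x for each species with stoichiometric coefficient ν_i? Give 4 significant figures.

x = 1.7030e-05 M

Q₀ = 181.8 vs Keq = 2.3740e+05 ⇒ Q<K, forward
Step 1:
                   B          C          L          D
  init       0.01426       9.29    0.06561     0.5857
  Δ         -0.01267   0.004223    0.01267    0.01267
  eq         0.00159      9.294    0.07828     0.5984
  solve Keq expr → x = 0.004223; check Q = 2.3740e+05
Then change container volume by factor 2 (V_new/V_old).
Step 2:
                   B          C          L          D
  init    7.9524e-04      4.647    0.03914     0.2992
  Δ       -4.7531e-04 1.5844e-04 4.7531e-04 4.7531e-04
  eq      3.1993e-04      4.647    0.03962     0.2997
  solve Keq expr → x = 1.5844e-04; check Q = 2.3740e+05
Then remove 0.006383 M of L.
Step 3:
                   B          C          L          D
  init    3.1993e-04      4.647    0.03323     0.2997
  Δ       -5.1091e-05 1.7030e-05 5.1091e-05 5.1091e-05
  eq      2.6884e-04      4.647    0.03328     0.2997
  solve Keq expr → x = 1.7030e-05; check Q = 2.3740e+05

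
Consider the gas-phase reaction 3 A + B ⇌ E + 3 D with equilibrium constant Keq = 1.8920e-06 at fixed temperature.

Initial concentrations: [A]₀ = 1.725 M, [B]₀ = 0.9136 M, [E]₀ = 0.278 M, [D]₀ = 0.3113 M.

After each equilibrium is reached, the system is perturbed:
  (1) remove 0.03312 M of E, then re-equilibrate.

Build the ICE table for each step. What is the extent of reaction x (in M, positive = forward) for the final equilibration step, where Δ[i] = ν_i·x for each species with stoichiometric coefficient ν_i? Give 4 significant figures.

x = 8.9926e-04 M

Q₀ = 0.001788 vs Keq = 1.8920e-06 ⇒ Q>K, reverse
Step 1:
                    A           B           E           D
  init          1.725      0.9136       0.278      0.3113
  Δ            0.2683     0.08942    -0.08942     -0.2683
  eq            1.993       1.003      0.1886     0.04303
  solve Keq expr → x = -0.08942; check Q = 1.8920e-06
Then remove 0.03312 M of E.
Step 2:
                    A           B           E           D
  init          1.993       1.003      0.1555     0.04303
  Δ         -0.002698 -8.9926e-04  8.9926e-04    0.002698
  eq            1.991       1.002      0.1564     0.04573
  solve Keq expr → x = 8.9926e-04; check Q = 1.8920e-06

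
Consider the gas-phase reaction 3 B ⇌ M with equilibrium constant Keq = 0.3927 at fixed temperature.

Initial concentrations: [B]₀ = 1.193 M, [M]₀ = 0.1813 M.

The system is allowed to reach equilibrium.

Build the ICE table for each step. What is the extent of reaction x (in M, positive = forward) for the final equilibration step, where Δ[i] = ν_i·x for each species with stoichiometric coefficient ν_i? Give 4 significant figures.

Q₀ = 0.1068 vs Keq = 0.3927 ⇒ Q<K, forward
Step 1:
                   B          M
  I            1.193     0.1813
  C          -0.2987    0.09957
  E           0.8943     0.2809
  solve Keq expr → x = 0.09957; check Q = 0.3927

x = 0.09957 M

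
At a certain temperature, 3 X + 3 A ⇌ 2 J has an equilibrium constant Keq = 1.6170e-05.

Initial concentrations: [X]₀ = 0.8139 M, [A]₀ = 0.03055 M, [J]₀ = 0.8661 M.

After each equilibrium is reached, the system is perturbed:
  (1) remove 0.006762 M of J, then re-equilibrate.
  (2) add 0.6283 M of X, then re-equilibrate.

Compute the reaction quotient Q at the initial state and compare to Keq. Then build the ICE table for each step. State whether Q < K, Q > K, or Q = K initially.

Q₀ = 4.8797e+04 vs Keq = 1.6170e-05 ⇒ Q>K, reverse
Step 1:
                  X         A         J
  I          0.8139   0.03055    0.8661
  C           1.272     1.272   -0.8481
  E           2.086     1.303   0.01801
  solve Keq expr → x = -0.424; check Q = 1.6170e-05
Then remove 0.006762 M of J.
Step 2:
                  X         A         J
  I           2.086     1.303   0.01125
  C       -0.009658 -0.009658  0.006438
  E           2.076     1.293   0.01769
  solve Keq expr → x = 0.003219; check Q = 1.6170e-05
Then add 0.6283 M of X.
Step 3:
                  X         A         J
  I           2.705     1.293   0.01769
  C         -0.0121   -0.0121  0.008067
  E           2.693     1.281   0.02576
  solve Keq expr → x = 0.004033; check Q = 1.6170e-05

Q₀ = 4.8797e+04; Q > K (proceeds reverse)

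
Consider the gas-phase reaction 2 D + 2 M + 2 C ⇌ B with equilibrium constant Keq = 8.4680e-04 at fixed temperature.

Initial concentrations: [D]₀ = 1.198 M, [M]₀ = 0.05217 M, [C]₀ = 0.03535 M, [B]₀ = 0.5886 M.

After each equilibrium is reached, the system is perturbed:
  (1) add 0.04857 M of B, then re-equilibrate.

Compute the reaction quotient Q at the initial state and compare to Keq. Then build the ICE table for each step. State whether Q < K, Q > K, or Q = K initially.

Q₀ = 1.2058e+05 vs Keq = 8.4680e-04 ⇒ Q>K, reverse
Step 1:
                    D           M           C           B
  init          1.198     0.05217     0.03535      0.5886
  Δ             1.158       1.158       1.158     -0.5788
  eq            2.356        1.21       1.193    0.009788
  solve Keq expr → x = -0.5788; check Q = 8.4680e-04
Then add 0.04857 M of B.
Step 2:
                    D           M           C           B
  init          2.356        1.21       1.193     0.05836
  Δ           0.08869     0.08869     0.08869    -0.04435
  eq            2.444       1.298       1.282     0.01401
  solve Keq expr → x = -0.04435; check Q = 8.4680e-04

Q₀ = 1.2058e+05; Q > K (proceeds reverse)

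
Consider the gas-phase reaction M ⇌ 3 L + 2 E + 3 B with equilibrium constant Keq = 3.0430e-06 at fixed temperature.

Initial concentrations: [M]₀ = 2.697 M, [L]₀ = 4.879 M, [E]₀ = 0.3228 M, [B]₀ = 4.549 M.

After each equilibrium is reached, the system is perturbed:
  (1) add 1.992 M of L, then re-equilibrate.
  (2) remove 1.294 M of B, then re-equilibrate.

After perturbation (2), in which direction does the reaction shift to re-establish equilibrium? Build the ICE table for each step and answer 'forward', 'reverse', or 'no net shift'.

Q₀ = 422.4 vs Keq = 3.0430e-06 ⇒ Q>K, reverse
Step 1:
                   M          L          E          B
  Initial      2.697      4.879     0.3228      4.549
  Change      0.1614    -0.4841    -0.3228    -0.4841
  Equil        2.858      4.395 3.9059e-05      4.065
  solve Keq expr → x = -0.1614; check Q = 3.0430e-06
Then add 1.992 M of L.
Step 2:
                   M          L          E          B
  Initial      2.858      6.387 3.9059e-05      4.065
  Change  8.3819e-06 -2.5146e-05 -1.6764e-05 -2.5146e-05
  Equil        2.858      6.387 2.2296e-05      4.065
  solve Keq expr → x = -8.3819e-06; check Q = 3.0430e-06
Then remove 1.294 M of B.
Step 3:
                   M          L          E          B
  Initial      2.858      6.387 2.2296e-05      2.771
  Change  -8.6596e-06 2.5979e-05 1.7319e-05 2.5979e-05
  Equil        2.858      6.387 3.9615e-05      2.771
  solve Keq expr → x = 8.6596e-06; check Q = 3.0430e-06

Direction: forward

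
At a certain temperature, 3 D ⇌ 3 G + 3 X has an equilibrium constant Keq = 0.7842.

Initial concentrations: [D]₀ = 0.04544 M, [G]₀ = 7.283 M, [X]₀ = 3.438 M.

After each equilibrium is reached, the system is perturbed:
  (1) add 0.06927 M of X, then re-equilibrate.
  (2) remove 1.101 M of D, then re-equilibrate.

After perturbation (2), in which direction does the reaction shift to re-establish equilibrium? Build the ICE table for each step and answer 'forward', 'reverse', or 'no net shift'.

Q₀ = 1.6731e+08 vs Keq = 0.7842 ⇒ Q>K, reverse
Step 1:
                   D          G          X
  Initial    0.04544      7.283      3.438
  Change       2.839     -2.839     -2.839
  Equil        2.885      4.444     0.5987
  solve Keq expr → x = -0.9464; check Q = 0.7842
Then add 0.06927 M of X.
Step 2:
                   D          G          X
  Initial      2.885      4.444     0.6679
  Change     0.05145   -0.05145   -0.05145
  Equil        2.936      4.392     0.6165
  solve Keq expr → x = -0.01715; check Q = 0.7842
Then remove 1.101 M of D.
Step 3:
                   D          G          X
  Initial      1.835      4.392     0.6165
  Change      0.1764    -0.1764    -0.1764
  Equil        2.012      4.216       0.44
  solve Keq expr → x = -0.05881; check Q = 0.7842

Direction: reverse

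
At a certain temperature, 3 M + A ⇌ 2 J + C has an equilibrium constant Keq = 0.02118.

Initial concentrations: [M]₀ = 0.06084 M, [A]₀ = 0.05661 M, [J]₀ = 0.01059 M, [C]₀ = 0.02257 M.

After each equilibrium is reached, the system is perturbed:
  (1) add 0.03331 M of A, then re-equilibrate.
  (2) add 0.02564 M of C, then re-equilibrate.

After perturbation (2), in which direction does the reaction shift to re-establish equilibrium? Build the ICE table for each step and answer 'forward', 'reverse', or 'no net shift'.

Direction: reverse

Q₀ = 0.1985 vs Keq = 0.02118 ⇒ Q>K, reverse
Step 1:
                    M           A           J           C
  I           0.06084     0.05661     0.01059     0.02257
  C          0.008881     0.00296    -0.00592    -0.00296
  E           0.06972     0.05957     0.00467     0.01961
  solve Keq expr → x = -0.00296; check Q = 0.02118
Then add 0.03331 M of A.
Step 2:
                    M           A           J           C
  I           0.06972     0.09288     0.00467     0.01961
  C         -0.001368 -4.5599e-04  9.1199e-04  4.5599e-04
  E           0.06835     0.09242    0.005582     0.02007
  solve Keq expr → x = 4.5599e-04; check Q = 0.02118
Then add 0.02564 M of C.
Step 3:
                    M           A           J           C
  I           0.06835     0.09242    0.005582     0.04571
  C          0.002446  8.1525e-04    -0.00163 -8.1525e-04
  E            0.0708     0.09324    0.003951     0.04489
  solve Keq expr → x = -8.1525e-04; check Q = 0.02118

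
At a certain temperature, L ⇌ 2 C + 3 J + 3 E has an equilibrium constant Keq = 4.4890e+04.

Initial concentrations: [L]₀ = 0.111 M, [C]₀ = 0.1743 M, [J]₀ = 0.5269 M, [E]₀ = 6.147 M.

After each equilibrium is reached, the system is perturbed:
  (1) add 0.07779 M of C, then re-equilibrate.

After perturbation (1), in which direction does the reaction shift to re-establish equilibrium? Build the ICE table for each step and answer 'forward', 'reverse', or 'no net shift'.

Q₀ = 9.299 vs Keq = 4.4890e+04 ⇒ Q<K, forward
Step 1:
                  L         C         J         E
  init        0.111    0.1743    0.5269     6.147
  Δ         -0.1104    0.2208    0.3312    0.3312
  eq      5.9740e-04    0.3951    0.8581     6.478
  solve Keq expr → x = 0.1104; check Q = 4.4890e+04
Then add 0.07779 M of C.
Step 2:
                  L         C         J         E
  init    5.9740e-04    0.4729    0.8581     6.478
  Δ       2.5398e-04 -5.0797e-04 -7.6195e-04 -7.6195e-04
  eq      8.5139e-04    0.4724    0.8573     6.477
  solve Keq expr → x = -2.5398e-04; check Q = 4.4890e+04

Direction: reverse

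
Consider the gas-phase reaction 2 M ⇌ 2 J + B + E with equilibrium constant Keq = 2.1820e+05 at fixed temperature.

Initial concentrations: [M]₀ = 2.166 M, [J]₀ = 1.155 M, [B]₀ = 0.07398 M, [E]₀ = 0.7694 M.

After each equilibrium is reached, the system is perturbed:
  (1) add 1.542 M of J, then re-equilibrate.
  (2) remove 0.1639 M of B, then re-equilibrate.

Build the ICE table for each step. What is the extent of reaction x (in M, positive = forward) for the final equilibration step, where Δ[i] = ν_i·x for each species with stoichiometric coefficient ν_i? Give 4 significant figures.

Q₀ = 0.01619 vs Keq = 2.1820e+05 ⇒ Q<K, forward
Step 1:
                    M           J           B           E
  Initial       2.166       1.155     0.07398      0.7694
  Change       -2.156       2.156       1.078       1.078
  Equil       0.01034       3.311       1.152       1.847
  solve Keq expr → x = 1.078; check Q = 2.1820e+05
Then add 1.542 M of J.
Step 2:
                    M           J           B           E
  Initial     0.01034       4.853       1.152       1.847
  Change     0.004775   -0.004775   -0.002387   -0.002387
  Equil       0.01511       4.848       1.149       1.845
  solve Keq expr → x = -0.002387; check Q = 2.1820e+05
Then remove 0.1639 M of B.
Step 3:
                    M           J           B           E
  Initial     0.01511       4.848      0.9855       1.845
  Change     -0.00111     0.00111  5.5483e-04  5.5483e-04
  Equil         0.014       4.849      0.9861       1.845
  solve Keq expr → x = 5.5483e-04; check Q = 2.1820e+05

x = 5.5483e-04 M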